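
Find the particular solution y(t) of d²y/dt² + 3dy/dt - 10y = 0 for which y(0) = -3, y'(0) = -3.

y = -18*exp(2*t)/7 - 3*exp(-5*t)/7

Characteristic equation r² + 3r - 10 = 0 factors as (r + 5)(r - 2) = 0, so r = -5, 2.
Hence y_h = C1*exp(-5*t) + C2*exp(2*t).
Apply the initial conditions: y(0) = C1 + C2 = -3 and y'(0) = -5*C1 + 2*C2 = -3. Solving gives C1 = -3/7, C2 = -18/7.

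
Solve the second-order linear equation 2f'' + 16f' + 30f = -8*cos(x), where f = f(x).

Divide through by 2: f'' + 8f' + 15f = -4*cos(x).
Characteristic equation r² + 8r + 15 = 0 factors as (r + 5)(r + 3) = 0, so r = -5, -3.
Hence f_h = C1*exp(-5*x) + C2*exp(-3*x).
Try f_p = A*cos(x) + B*sin(x). Substituting and equating the coefficients of cos(x) and sin(x) gives A = -14/65, B = -8/65, so f_p = -14*cos(x)/65 - 8*sin(x)/65.

f = -14*cos(x)/65 - 8*sin(x)/65 + C1*exp(-5*x) + C2*exp(-3*x)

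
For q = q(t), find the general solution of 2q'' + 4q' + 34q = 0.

q = C1*cos(4*t)*exp(-t) + C2*exp(-t)*sin(4*t)

Divide through by 2: q'' + 2q' + 17q = 0.
Characteristic equation r² + 2r + 17 = 0 has discriminant (2)² - 4·(17) = -64 < 0, so r = -1 ± 4i.
Hence q_h = C1*cos(4*t)*exp(-t) + C2*exp(-t)*sin(4*t).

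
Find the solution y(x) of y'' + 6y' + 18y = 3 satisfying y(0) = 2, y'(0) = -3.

y = 1/6 + 5*exp(-3*x)*sin(3*x)/6 + 11*cos(3*x)*exp(-3*x)/6

Characteristic equation r² + 6r + 18 = 0 has discriminant (6)² - 4·(18) = -36 < 0, so r = -3 ± 3i.
Hence y_h = C1*cos(3*x)*exp(-3*x) + C2*exp(-3*x)*sin(3*x).
For the particular solution try y_p = A0. Substituting and matching coefficients of each power of x gives A0 = 1/6, so y_p = 1/6.
General solution: y = 1/6 + C1*cos(3*x)*exp(-3*x) + C2*exp(-3*x)*sin(3*x).
Apply the initial conditions: y(0) = 1/6 + C1 = 2 and y'(0) = -3*C1 + 3*C2 = -3. Solving gives C1 = 11/6, C2 = 5/6.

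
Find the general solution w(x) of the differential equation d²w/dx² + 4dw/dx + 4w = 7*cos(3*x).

Characteristic equation r² + 4r + 4 = 0 has discriminant (4)² - 4·(4) = 0, so r = -2 is a repeated root.
Hence w_h = (C1 + C2*x)*exp(-2*x).
Try w_p = A*cos(3*x) + B*sin(3*x). Substituting and equating the coefficients of cos(3x) and sin(3x) gives A = -35/169, B = 84/169, so w_p = -35*cos(3*x)/169 + 84*sin(3*x)/169.

w = -35*cos(3*x)/169 + 84*sin(3*x)/169 + C1*exp(-2*x) + C2*x*exp(-2*x)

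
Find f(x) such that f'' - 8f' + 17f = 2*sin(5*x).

Characteristic equation r² - 8r + 17 = 0 has discriminant (-8)² - 4·(17) = -4 < 0, so r = 4 ± i.
Hence f_h = C1*cos(x)*exp(4*x) + C2*exp(4*x)*sin(x).
Try f_p = A*cos(5*x) + B*sin(5*x). Substituting and equating the coefficients of cos(5x) and sin(5x) gives A = 5/104, B = -1/104, so f_p = -sin(5*x)/104 + 5*cos(5*x)/104.

f = -sin(5*x)/104 + 5*cos(5*x)/104 + C1*cos(x)*exp(4*x) + C2*exp(4*x)*sin(x)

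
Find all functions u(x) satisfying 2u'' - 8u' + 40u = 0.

u = C1*cos(4*x)*exp(2*x) + C2*exp(2*x)*sin(4*x)

Divide through by 2: u'' - 4u' + 20u = 0.
Characteristic equation r² - 4r + 20 = 0 has discriminant (-4)² - 4·(20) = -64 < 0, so r = 2 ± 4i.
Hence u_h = C1*cos(4*x)*exp(2*x) + C2*exp(2*x)*sin(4*x).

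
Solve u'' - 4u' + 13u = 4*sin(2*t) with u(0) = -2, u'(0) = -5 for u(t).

u = 32*cos(2*t)/145 + 36*sin(2*t)/145 - 322*cos(3*t)*exp(2*t)/145 - 51*exp(2*t)*sin(3*t)/145

Characteristic equation r² - 4r + 13 = 0 has discriminant (-4)² - 4·(13) = -36 < 0, so r = 2 ± 3i.
Hence u_h = C1*cos(3*t)*exp(2*t) + C2*exp(2*t)*sin(3*t).
Try u_p = A*cos(2*t) + B*sin(2*t). Substituting and equating the coefficients of cos(2t) and sin(2t) gives A = 32/145, B = 36/145, so u_p = 32*cos(2*t)/145 + 36*sin(2*t)/145.
General solution: u = 32*cos(2*t)/145 + 36*sin(2*t)/145 + C1*cos(3*t)*exp(2*t) + C2*exp(2*t)*sin(3*t).
Apply the initial conditions: u(0) = 32/145 + C1 = -2 and u'(0) = 72/145 + 2*C1 + 3*C2 = -5. Solving gives C1 = -322/145, C2 = -51/145.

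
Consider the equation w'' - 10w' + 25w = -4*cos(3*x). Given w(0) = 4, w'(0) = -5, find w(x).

w = -16*cos(3*x)/289 + 30*sin(3*x)/289 + 1172*exp(5*x)/289 - 435*x*exp(5*x)/17

Characteristic equation r² - 10r + 25 = 0 has discriminant (-10)² - 4·(25) = 0, so r = 5 is a repeated root.
Hence w_h = (C1 + C2*x)*exp(5*x).
Try w_p = A*cos(3*x) + B*sin(3*x). Substituting and equating the coefficients of cos(3x) and sin(3x) gives A = -16/289, B = 30/289, so w_p = -16*cos(3*x)/289 + 30*sin(3*x)/289.
General solution: w = -16*cos(3*x)/289 + 30*sin(3*x)/289 + C1*exp(5*x) + C2*x*exp(5*x).
Apply the initial conditions: w(0) = -16/289 + C1 = 4 and w'(0) = 90/289 + C2 + 5*C1 = -5. Solving gives C1 = 1172/289, C2 = -435/17.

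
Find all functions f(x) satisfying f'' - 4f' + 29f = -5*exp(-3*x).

f = -exp(-3*x)/10 + C1*cos(5*x)*exp(2*x) + C2*exp(2*x)*sin(5*x)

Characteristic equation r² - 4r + 29 = 0 has discriminant (-4)² - 4·(29) = -100 < 0, so r = 2 ± 5i.
Hence f_h = C1*cos(5*x)*exp(2*x) + C2*exp(2*x)*sin(5*x).
Try f_p = A*exp(-3*x). Substituting into the equation and dividing by exp(-3*x) gives A = -1/10, so f_p = -exp(-3*x)/10.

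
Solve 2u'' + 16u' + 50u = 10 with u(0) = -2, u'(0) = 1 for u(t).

u = 1/5 - 13*exp(-4*t)*sin(3*t)/5 - 11*cos(3*t)*exp(-4*t)/5

Divide through by 2: u'' + 8u' + 25u = 5.
Characteristic equation r² + 8r + 25 = 0 has discriminant (8)² - 4·(25) = -36 < 0, so r = -4 ± 3i.
Hence u_h = C1*cos(3*t)*exp(-4*t) + C2*exp(-4*t)*sin(3*t).
For the particular solution try u_p = A0. Substituting and matching coefficients of each power of t gives A0 = 1/5, so u_p = 1/5.
General solution: u = 1/5 + C1*cos(3*t)*exp(-4*t) + C2*exp(-4*t)*sin(3*t).
Apply the initial conditions: u(0) = 1/5 + C1 = -2 and u'(0) = -4*C1 + 3*C2 = 1. Solving gives C1 = -11/5, C2 = -13/5.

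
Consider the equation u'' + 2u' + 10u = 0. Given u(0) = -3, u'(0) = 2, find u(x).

u = -3*cos(3*x)*exp(-x) - exp(-x)*sin(3*x)/3

Characteristic equation r² + 2r + 10 = 0 has discriminant (2)² - 4·(10) = -36 < 0, so r = -1 ± 3i.
Hence u_h = C1*cos(3*x)*exp(-x) + C2*exp(-x)*sin(3*x).
Apply the initial conditions: u(0) = C1 = -3 and u'(0) = -C1 + 3*C2 = 2. Solving gives C1 = -3, C2 = -1/3.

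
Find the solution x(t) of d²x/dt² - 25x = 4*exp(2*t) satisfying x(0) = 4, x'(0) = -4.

Characteristic equation r² - 25 = 0 factors as (r - 5)(r + 5) = 0, so r = 5, -5.
Hence x_h = C1*exp(5*t) + C2*exp(-5*t).
Try x_p = A*exp(2*t). Substituting into the equation and dividing by exp(2*t) gives A = -4/21, so x_p = -4*exp(2*t)/21.
General solution: x = -4*exp(2*t)/21 + C1*exp(5*t) + C2*exp(-5*t).
Apply the initial conditions: x(0) = -4/21 + C1 + C2 = 4 and x'(0) = -8/21 - 5*C2 + 5*C1 = -4. Solving gives C1 = 26/15, C2 = 86/35.

x = -4*exp(2*t)/21 + 26*exp(5*t)/15 + 86*exp(-5*t)/35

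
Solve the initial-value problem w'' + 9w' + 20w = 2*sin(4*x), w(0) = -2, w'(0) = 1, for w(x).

Characteristic equation r² + 9r + 20 = 0 factors as (r + 5)(r + 4) = 0, so r = -5, -4.
Hence w_h = C1*exp(-5*x) + C2*exp(-4*x).
Try w_p = A*cos(4*x) + B*sin(4*x). Substituting and equating the coefficients of cos(4x) and sin(4x) gives A = -9/164, B = 1/164, so w_p = -9*cos(4*x)/164 + sin(4*x)/164.
General solution: w = -9*cos(4*x)/164 + sin(4*x)/164 + C1*exp(-5*x) + C2*exp(-4*x).
Apply the initial conditions: w(0) = -9/164 + C1 + C2 = -2 and w'(0) = 1/41 - 5*C1 - 4*C2 = 1. Solving gives C1 = 279/41, C2 = -35/4.

w = -35*exp(-4*x)/4 - 9*cos(4*x)/164 + sin(4*x)/164 + 279*exp(-5*x)/41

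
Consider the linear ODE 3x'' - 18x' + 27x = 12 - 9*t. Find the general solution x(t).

Divide through by 3: x'' - 6x' + 9x = 4 - 3*t.
Characteristic equation r² - 6r + 9 = 0 has discriminant (-6)² - 4·(9) = 0, so r = 3 is a repeated root.
Hence x_h = (C1 + C2*t)*exp(3*t).
For the particular solution try x_p = A0 + A1*t. Substituting and matching coefficients of each power of t gives A0 = 2/9, A1 = -1/3, so x_p = 2/9 - t/3.

x = 2/9 - t/3 + C1*exp(3*t) + C2*t*exp(3*t)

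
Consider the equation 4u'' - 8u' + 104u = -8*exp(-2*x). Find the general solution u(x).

Divide through by 4: u'' - 2u' + 26u = -2*exp(-2*x).
Characteristic equation r² - 2r + 26 = 0 has discriminant (-2)² - 4·(26) = -100 < 0, so r = 1 ± 5i.
Hence u_h = C1*cos(5*x)*exp(x) + C2*exp(x)*sin(5*x).
Try u_p = A*exp(-2*x). Substituting into the equation and dividing by exp(-2*x) gives A = -1/17, so u_p = -exp(-2*x)/17.

u = -exp(-2*x)/17 + C1*cos(5*x)*exp(x) + C2*exp(x)*sin(5*x)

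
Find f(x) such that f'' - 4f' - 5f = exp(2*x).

f = -exp(2*x)/9 + C1*exp(-x) + C2*exp(5*x)

Characteristic equation r² - 4r - 5 = 0 factors as (r + 1)(r - 5) = 0, so r = -1, 5.
Hence f_h = C1*exp(-x) + C2*exp(5*x).
Try f_p = A*exp(2*x). Substituting into the equation and dividing by exp(2*x) gives A = -1/9, so f_p = -exp(2*x)/9.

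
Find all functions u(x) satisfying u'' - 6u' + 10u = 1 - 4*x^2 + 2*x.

u = 3/250 - 7*x/25 - 2*x**2/5 + C1*cos(x)*exp(3*x) + C2*exp(3*x)*sin(x)

Characteristic equation r² - 6r + 10 = 0 has discriminant (-6)² - 4·(10) = -4 < 0, so r = 3 ± i.
Hence u_h = C1*cos(x)*exp(3*x) + C2*exp(3*x)*sin(x).
For the particular solution try u_p = A0 + A1*x + A2*x^2. Substituting and matching coefficients of each power of x gives A0 = 3/250, A1 = -7/25, A2 = -2/5, so u_p = 3/250 - 7*x/25 - 2*x^2/5.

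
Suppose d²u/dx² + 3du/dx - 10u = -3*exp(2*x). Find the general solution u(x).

u = C1*exp(-5*x) + C2*exp(2*x) - 3*x*exp(2*x)/7

Characteristic equation r² + 3r - 10 = 0 factors as (r + 5)(r - 2) = 0, so r = -5, 2.
Hence u_h = C1*exp(-5*x) + C2*exp(2*x).
Since exp(2*x) solves the homogeneous equation (r = 2 is a root of multiplicity 1), multiply the trial by x. Try u_p = A*x*exp(2*x). Substituting into the equation and dividing by exp(2*x) gives A = -3/7, so u_p = -3*x*exp(2*x)/7.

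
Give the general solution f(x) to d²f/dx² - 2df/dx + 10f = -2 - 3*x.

f = -13/50 - 3*x/10 + C1*cos(3*x)*exp(x) + C2*exp(x)*sin(3*x)

Characteristic equation r² - 2r + 10 = 0 has discriminant (-2)² - 4·(10) = -36 < 0, so r = 1 ± 3i.
Hence f_h = C1*cos(3*x)*exp(x) + C2*exp(x)*sin(3*x).
For the particular solution try f_p = A0 + A1*x. Substituting and matching coefficients of each power of x gives A0 = -13/50, A1 = -3/10, so f_p = -13/50 - 3*x/10.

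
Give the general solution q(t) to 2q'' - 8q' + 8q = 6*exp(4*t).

q = 3*exp(4*t)/4 + C1*exp(2*t) + C2*t*exp(2*t)

Divide through by 2: q'' - 4q' + 4q = 3*exp(4*t).
Characteristic equation r² - 4r + 4 = 0 has discriminant (-4)² - 4·(4) = 0, so r = 2 is a repeated root.
Hence q_h = (C1 + C2*t)*exp(2*t).
Try q_p = A*exp(4*t). Substituting into the equation and dividing by exp(4*t) gives A = 3/4, so q_p = 3*exp(4*t)/4.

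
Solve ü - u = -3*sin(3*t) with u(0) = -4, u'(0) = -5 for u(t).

Characteristic equation r² - 1 = 0 factors as (r - 1)(r + 1) = 0, so r = 1, -1.
Hence u_h = C1*exp(t) + C2*exp(-t).
Try u_p = A*cos(3*t) + B*sin(3*t). Substituting and equating the coefficients of cos(3t) and sin(3t) gives A = 0, B = 3/10, so u_p = 3*sin(3*t)/10.
General solution: u = 3*sin(3*t)/10 + C1*exp(t) + C2*exp(-t).
Apply the initial conditions: u(0) = C1 + C2 = -4 and u'(0) = 9/10 + C1 - C2 = -5. Solving gives C1 = -99/20, C2 = 19/20.

u = -99*exp(t)/20 + 3*sin(3*t)/10 + 19*exp(-t)/20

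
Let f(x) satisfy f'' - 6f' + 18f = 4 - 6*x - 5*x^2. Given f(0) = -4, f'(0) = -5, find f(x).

f = 13/162 - 14*x/27 - 5*x**2/18 - 661*cos(3*x)*exp(3*x)/162 + 419*exp(3*x)*sin(3*x)/162

Characteristic equation r² - 6r + 18 = 0 has discriminant (-6)² - 4·(18) = -36 < 0, so r = 3 ± 3i.
Hence f_h = C1*cos(3*x)*exp(3*x) + C2*exp(3*x)*sin(3*x).
For the particular solution try f_p = A0 + A1*x + A2*x^2. Substituting and matching coefficients of each power of x gives A0 = 13/162, A1 = -14/27, A2 = -5/18, so f_p = 13/162 - 14*x/27 - 5*x^2/18.
General solution: f = 13/162 - 14*x/27 - 5*x^2/18 + C1*cos(3*x)*exp(3*x) + C2*exp(3*x)*sin(3*x).
Apply the initial conditions: f(0) = 13/162 + C1 = -4 and f'(0) = -14/27 + 3*C1 + 3*C2 = -5. Solving gives C1 = -661/162, C2 = 419/162.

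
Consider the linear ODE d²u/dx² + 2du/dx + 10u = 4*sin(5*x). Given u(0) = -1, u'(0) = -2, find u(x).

Characteristic equation r² + 2r + 10 = 0 has discriminant (2)² - 4·(10) = -36 < 0, so r = -1 ± 3i.
Hence u_h = C1*cos(3*x)*exp(-x) + C2*exp(-x)*sin(3*x).
Try u_p = A*cos(5*x) + B*sin(5*x). Substituting and equating the coefficients of cos(5x) and sin(5x) gives A = -8/65, B = -12/65, so u_p = -12*sin(5*x)/65 - 8*cos(5*x)/65.
General solution: u = -12*sin(5*x)/65 - 8*cos(5*x)/65 + C1*cos(3*x)*exp(-x) + C2*exp(-x)*sin(3*x).
Apply the initial conditions: u(0) = -8/65 + C1 = -1 and u'(0) = -12/13 - C1 + 3*C2 = -2. Solving gives C1 = -57/65, C2 = -127/195.

u = -12*sin(5*x)/65 - 8*cos(5*x)/65 - 127*exp(-x)*sin(3*x)/195 - 57*cos(3*x)*exp(-x)/65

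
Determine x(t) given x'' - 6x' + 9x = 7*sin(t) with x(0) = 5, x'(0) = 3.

Characteristic equation r² - 6r + 9 = 0 has discriminant (-6)² - 4·(9) = 0, so r = 3 is a repeated root.
Hence x_h = (C1 + C2*t)*exp(3*t).
Try x_p = A*cos(t) + B*sin(t). Substituting and equating the coefficients of cos(t) and sin(t) gives A = 21/50, B = 14/25, so x_p = 14*sin(t)/25 + 21*cos(t)/50.
General solution: x = 14*sin(t)/25 + 21*cos(t)/50 + C1*exp(3*t) + C2*t*exp(3*t).
Apply the initial conditions: x(0) = 21/50 + C1 = 5 and x'(0) = 14/25 + C2 + 3*C1 = 3. Solving gives C1 = 229/50, C2 = -113/10.

x = 14*sin(t)/25 + 21*cos(t)/50 + 229*exp(3*t)/50 - 113*t*exp(3*t)/10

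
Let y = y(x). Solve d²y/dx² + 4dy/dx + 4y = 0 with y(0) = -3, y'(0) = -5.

Characteristic equation r² + 4r + 4 = 0 has discriminant (4)² - 4·(4) = 0, so r = -2 is a repeated root.
Hence y_h = (C1 + C2*x)*exp(-2*x).
Apply the initial conditions: y(0) = C1 = -3 and y'(0) = C2 - 2*C1 = -5. Solving gives C1 = -3, C2 = -11.

y = -3*exp(-2*x) - 11*x*exp(-2*x)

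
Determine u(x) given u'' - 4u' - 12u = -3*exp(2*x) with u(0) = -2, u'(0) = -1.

Characteristic equation r² - 4r - 12 = 0 factors as (r - 6)(r + 2) = 0, so r = 6, -2.
Hence u_h = C1*exp(6*x) + C2*exp(-2*x).
Try u_p = A*exp(2*x). Substituting into the equation and dividing by exp(2*x) gives A = 3/16, so u_p = 3*exp(2*x)/16.
General solution: u = 3*exp(2*x)/16 + C1*exp(6*x) + C2*exp(-2*x).
Apply the initial conditions: u(0) = 3/16 + C1 + C2 = -2 and u'(0) = 3/8 - 2*C2 + 6*C1 = -1. Solving gives C1 = -23/32, C2 = -47/32.

u = -47*exp(-2*x)/32 - 23*exp(6*x)/32 + 3*exp(2*x)/16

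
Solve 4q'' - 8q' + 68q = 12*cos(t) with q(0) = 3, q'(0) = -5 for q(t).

Divide through by 4: q'' - 2q' + 17q = 3*cos(t).
Characteristic equation r² - 2r + 17 = 0 has discriminant (-2)² - 4·(17) = -64 < 0, so r = 1 ± 4i.
Hence q_h = C1*cos(4*t)*exp(t) + C2*exp(t)*sin(4*t).
Try q_p = A*cos(t) + B*sin(t). Substituting and equating the coefficients of cos(t) and sin(t) gives A = 12/65, B = -3/130, so q_p = -3*sin(t)/130 + 12*cos(t)/65.
General solution: q = -3*sin(t)/130 + 12*cos(t)/65 + C1*cos(4*t)*exp(t) + C2*exp(t)*sin(4*t).
Apply the initial conditions: q(0) = 12/65 + C1 = 3 and q'(0) = -3/130 + C1 + 4*C2 = -5. Solving gives C1 = 183/65, C2 = -1013/520.

q = -3*sin(t)/130 + 12*cos(t)/65 - 1013*exp(t)*sin(4*t)/520 + 183*cos(4*t)*exp(t)/65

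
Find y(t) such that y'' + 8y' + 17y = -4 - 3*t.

Characteristic equation r² + 8r + 17 = 0 has discriminant (8)² - 4·(17) = -4 < 0, so r = -4 ± i.
Hence y_h = C1*cos(t)*exp(-4*t) + C2*exp(-4*t)*sin(t).
For the particular solution try y_p = A0 + A1*t. Substituting and matching coefficients of each power of t gives A0 = -44/289, A1 = -3/17, so y_p = -44/289 - 3*t/17.

y = -44/289 - 3*t/17 + C1*cos(t)*exp(-4*t) + C2*exp(-4*t)*sin(t)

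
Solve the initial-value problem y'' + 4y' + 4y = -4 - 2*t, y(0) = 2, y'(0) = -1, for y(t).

y = -1/2 - t/2 + 5*exp(-2*t)/2 + 9*t*exp(-2*t)/2

Characteristic equation r² + 4r + 4 = 0 has discriminant (4)² - 4·(4) = 0, so r = -2 is a repeated root.
Hence y_h = (C1 + C2*t)*exp(-2*t).
For the particular solution try y_p = A0 + A1*t. Substituting and matching coefficients of each power of t gives A0 = -1/2, A1 = -1/2, so y_p = -1/2 - t/2.
General solution: y = -1/2 - t/2 + C1*exp(-2*t) + C2*t*exp(-2*t).
Apply the initial conditions: y(0) = -1/2 + C1 = 2 and y'(0) = -1/2 + C2 - 2*C1 = -1. Solving gives C1 = 5/2, C2 = 9/2.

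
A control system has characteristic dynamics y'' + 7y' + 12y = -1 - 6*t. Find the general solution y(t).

Characteristic equation r² + 7r + 12 = 0 factors as (r + 4)(r + 3) = 0, so r = -4, -3.
Hence y_h = C1*exp(-4*t) + C2*exp(-3*t).
For the particular solution try y_p = A0 + A1*t. Substituting and matching coefficients of each power of t gives A0 = 5/24, A1 = -1/2, so y_p = 5/24 - t/2.

y = 5/24 - t/2 + C1*exp(-4*t) + C2*exp(-3*t)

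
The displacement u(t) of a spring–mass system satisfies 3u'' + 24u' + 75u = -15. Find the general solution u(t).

Divide through by 3: u'' + 8u' + 25u = -5.
Characteristic equation r² + 8r + 25 = 0 has discriminant (8)² - 4·(25) = -36 < 0, so r = -4 ± 3i.
Hence u_h = C1*cos(3*t)*exp(-4*t) + C2*exp(-4*t)*sin(3*t).
For the particular solution try u_p = A0. Substituting and matching coefficients of each power of t gives A0 = -1/5, so u_p = -1/5.

u = -1/5 + C1*cos(3*t)*exp(-4*t) + C2*exp(-4*t)*sin(3*t)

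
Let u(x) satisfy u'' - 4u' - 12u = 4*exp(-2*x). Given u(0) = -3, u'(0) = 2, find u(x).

u = -41*exp(-2*x)/16 - 7*exp(6*x)/16 - x*exp(-2*x)/2

Characteristic equation r² - 4r - 12 = 0 factors as (r - 6)(r + 2) = 0, so r = 6, -2.
Hence u_h = C1*exp(6*x) + C2*exp(-2*x).
Since exp(-2*x) solves the homogeneous equation (r = -2 is a root of multiplicity 1), multiply the trial by x. Try u_p = A*x*exp(-2*x). Substituting into the equation and dividing by exp(-2*x) gives A = -1/2, so u_p = -x*exp(-2*x)/2.
General solution: u = C1*exp(6*x) + C2*exp(-2*x) - x*exp(-2*x)/2.
Apply the initial conditions: u(0) = C1 + C2 = -3 and u'(0) = -1/2 - 2*C2 + 6*C1 = 2. Solving gives C1 = -7/16, C2 = -41/16.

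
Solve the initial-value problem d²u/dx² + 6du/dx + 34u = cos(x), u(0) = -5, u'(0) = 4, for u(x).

Characteristic equation r² + 6r + 34 = 0 has discriminant (6)² - 4·(34) = -100 < 0, so r = -3 ± 5i.
Hence u_h = C1*cos(5*x)*exp(-3*x) + C2*exp(-3*x)*sin(5*x).
Try u_p = A*cos(x) + B*sin(x). Substituting and equating the coefficients of cos(x) and sin(x) gives A = 11/375, B = 2/375, so u_p = 2*sin(x)/375 + 11*cos(x)/375.
General solution: u = 2*sin(x)/375 + 11*cos(x)/375 + C1*cos(5*x)*exp(-3*x) + C2*exp(-3*x)*sin(5*x).
Apply the initial conditions: u(0) = 11/375 + C1 = -5 and u'(0) = 2/375 - 3*C1 + 5*C2 = 4. Solving gives C1 = -1886/375, C2 = -832/375.

u = 2*sin(x)/375 + 11*cos(x)/375 - 1886*cos(5*x)*exp(-3*x)/375 - 832*exp(-3*x)*sin(5*x)/375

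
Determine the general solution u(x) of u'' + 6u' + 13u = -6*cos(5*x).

Characteristic equation r² + 6r + 13 = 0 has discriminant (6)² - 4·(13) = -16 < 0, so r = -3 ± 2i.
Hence u_h = C1*cos(2*x)*exp(-3*x) + C2*exp(-3*x)*sin(2*x).
Try u_p = A*cos(5*x) + B*sin(5*x). Substituting and equating the coefficients of cos(5x) and sin(5x) gives A = 2/29, B = -5/29, so u_p = -5*sin(5*x)/29 + 2*cos(5*x)/29.

u = -5*sin(5*x)/29 + 2*cos(5*x)/29 + C1*cos(2*x)*exp(-3*x) + C2*exp(-3*x)*sin(2*x)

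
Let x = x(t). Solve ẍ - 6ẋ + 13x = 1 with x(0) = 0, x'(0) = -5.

x = 1/13 - 31*exp(3*t)*sin(2*t)/13 - cos(2*t)*exp(3*t)/13

Characteristic equation r² - 6r + 13 = 0 has discriminant (-6)² - 4·(13) = -16 < 0, so r = 3 ± 2i.
Hence x_h = C1*cos(2*t)*exp(3*t) + C2*exp(3*t)*sin(2*t).
For the particular solution try x_p = A0. Substituting and matching coefficients of each power of t gives A0 = 1/13, so x_p = 1/13.
General solution: x = 1/13 + C1*cos(2*t)*exp(3*t) + C2*exp(3*t)*sin(2*t).
Apply the initial conditions: x(0) = 1/13 + C1 = 0 and x'(0) = 2*C2 + 3*C1 = -5. Solving gives C1 = -1/13, C2 = -31/13.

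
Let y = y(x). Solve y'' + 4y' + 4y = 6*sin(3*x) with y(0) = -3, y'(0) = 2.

y = -435*exp(-2*x)/169 - 72*cos(3*x)/169 - 30*sin(3*x)/169 - 34*x*exp(-2*x)/13

Characteristic equation r² + 4r + 4 = 0 has discriminant (4)² - 4·(4) = 0, so r = -2 is a repeated root.
Hence y_h = (C1 + C2*x)*exp(-2*x).
Try y_p = A*cos(3*x) + B*sin(3*x). Substituting and equating the coefficients of cos(3x) and sin(3x) gives A = -72/169, B = -30/169, so y_p = -72*cos(3*x)/169 - 30*sin(3*x)/169.
General solution: y = -72*cos(3*x)/169 - 30*sin(3*x)/169 + C1*exp(-2*x) + C2*x*exp(-2*x).
Apply the initial conditions: y(0) = -72/169 + C1 = -3 and y'(0) = -90/169 + C2 - 2*C1 = 2. Solving gives C1 = -435/169, C2 = -34/13.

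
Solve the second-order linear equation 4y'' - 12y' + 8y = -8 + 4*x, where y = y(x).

Divide through by 4: y'' - 3y' + 2y = -2 + x.
Characteristic equation r² - 3r + 2 = 0 factors as (r - 2)(r - 1) = 0, so r = 2, 1.
Hence y_h = C1*exp(2*x) + C2*exp(x).
For the particular solution try y_p = A0 + A1*x. Substituting and matching coefficients of each power of x gives A0 = -1/4, A1 = 1/2, so y_p = -1/4 + x/2.

y = -1/4 + x/2 + C1*exp(2*x) + C2*exp(x)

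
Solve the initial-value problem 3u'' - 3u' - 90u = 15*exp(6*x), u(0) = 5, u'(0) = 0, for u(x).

u = 270*exp(6*x)/121 + 335*exp(-5*x)/121 + 5*x*exp(6*x)/11

Divide through by 3: u'' - u' - 30u = 5*exp(6*x).
Characteristic equation r² - r - 30 = 0 factors as (r + 5)(r - 6) = 0, so r = -5, 6.
Hence u_h = C1*exp(-5*x) + C2*exp(6*x).
Since exp(6*x) solves the homogeneous equation (r = 6 is a root of multiplicity 1), multiply the trial by x. Try u_p = A*x*exp(6*x). Substituting into the equation and dividing by exp(6*x) gives A = 5/11, so u_p = 5*x*exp(6*x)/11.
General solution: u = C1*exp(-5*x) + C2*exp(6*x) + 5*x*exp(6*x)/11.
Apply the initial conditions: u(0) = C1 + C2 = 5 and u'(0) = 5/11 - 5*C1 + 6*C2 = 0. Solving gives C1 = 335/121, C2 = 270/121.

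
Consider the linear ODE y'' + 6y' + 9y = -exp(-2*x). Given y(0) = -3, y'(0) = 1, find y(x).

Characteristic equation r² + 6r + 9 = 0 has discriminant (6)² - 4·(9) = 0, so r = -3 is a repeated root.
Hence y_h = (C1 + C2*x)*exp(-3*x).
Try y_p = A*exp(-2*x). Substituting into the equation and dividing by exp(-2*x) gives A = -1, so y_p = -exp(-2*x).
General solution: y = -exp(-2*x) + C1*exp(-3*x) + C2*x*exp(-3*x).
Apply the initial conditions: y(0) = -1 + C1 = -3 and y'(0) = 2 + C2 - 3*C1 = 1. Solving gives C1 = -2, C2 = -7.

y = -exp(-2*x) - 2*exp(-3*x) - 7*x*exp(-3*x)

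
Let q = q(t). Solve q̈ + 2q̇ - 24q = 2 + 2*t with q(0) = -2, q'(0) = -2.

q = -13/144 - 107*exp(4*t)/80 - 103*exp(-6*t)/180 - t/12

Characteristic equation r² + 2r - 24 = 0 factors as (r - 4)(r + 6) = 0, so r = 4, -6.
Hence q_h = C1*exp(4*t) + C2*exp(-6*t).
For the particular solution try q_p = A0 + A1*t. Substituting and matching coefficients of each power of t gives A0 = -13/144, A1 = -1/12, so q_p = -13/144 - t/12.
General solution: q = -13/144 - t/12 + C1*exp(4*t) + C2*exp(-6*t).
Apply the initial conditions: q(0) = -13/144 + C1 + C2 = -2 and q'(0) = -1/12 - 6*C2 + 4*C1 = -2. Solving gives C1 = -107/80, C2 = -103/180.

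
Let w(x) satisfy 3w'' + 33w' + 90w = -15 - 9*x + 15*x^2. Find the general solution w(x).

Divide through by 3: w'' + 11w' + 30w = -5 - 3*x + 5*x^2.
Characteristic equation r² + 11r + 30 = 0 factors as (r + 6)(r + 5) = 0, so r = -6, -5.
Hence w_h = C1*exp(-6*x) + C2*exp(-5*x).
For the particular solution try w_p = A0 + A1*x + A2*x^2. Substituting and matching coefficients of each power of x gives A0 = -13/135, A1 = -2/9, A2 = 1/6, so w_p = -13/135 - 2*x/9 + x^2/6.

w = -13/135 - 2*x/9 + x**2/6 + C1*exp(-6*x) + C2*exp(-5*x)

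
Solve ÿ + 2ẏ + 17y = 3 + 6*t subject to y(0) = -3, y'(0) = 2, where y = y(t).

y = 39/289 + 6*t/17 - 906*cos(4*t)*exp(-t)/289 - 215*exp(-t)*sin(4*t)/578

Characteristic equation r² + 2r + 17 = 0 has discriminant (2)² - 4·(17) = -64 < 0, so r = -1 ± 4i.
Hence y_h = C1*cos(4*t)*exp(-t) + C2*exp(-t)*sin(4*t).
For the particular solution try y_p = A0 + A1*t. Substituting and matching coefficients of each power of t gives A0 = 39/289, A1 = 6/17, so y_p = 39/289 + 6*t/17.
General solution: y = 39/289 + 6*t/17 + C1*cos(4*t)*exp(-t) + C2*exp(-t)*sin(4*t).
Apply the initial conditions: y(0) = 39/289 + C1 = -3 and y'(0) = 6/17 - C1 + 4*C2 = 2. Solving gives C1 = -906/289, C2 = -215/578.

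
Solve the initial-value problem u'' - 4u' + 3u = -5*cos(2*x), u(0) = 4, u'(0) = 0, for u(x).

u = -67*exp(3*x)/26 + cos(2*x)/13 + 8*sin(2*x)/13 + 13*exp(x)/2

Characteristic equation r² - 4r + 3 = 0 factors as (r - 1)(r - 3) = 0, so r = 1, 3.
Hence u_h = C1*exp(x) + C2*exp(3*x).
Try u_p = A*cos(2*x) + B*sin(2*x). Substituting and equating the coefficients of cos(2x) and sin(2x) gives A = 1/13, B = 8/13, so u_p = cos(2*x)/13 + 8*sin(2*x)/13.
General solution: u = cos(2*x)/13 + 8*sin(2*x)/13 + C1*exp(x) + C2*exp(3*x).
Apply the initial conditions: u(0) = 1/13 + C1 + C2 = 4 and u'(0) = 16/13 + C1 + 3*C2 = 0. Solving gives C1 = 13/2, C2 = -67/26.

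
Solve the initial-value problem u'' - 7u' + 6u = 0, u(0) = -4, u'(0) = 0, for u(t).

u = -24*exp(t)/5 + 4*exp(6*t)/5

Characteristic equation r² - 7r + 6 = 0 factors as (r - 1)(r - 6) = 0, so r = 1, 6.
Hence u_h = C1*exp(t) + C2*exp(6*t).
Apply the initial conditions: u(0) = C1 + C2 = -4 and u'(0) = C1 + 6*C2 = 0. Solving gives C1 = -24/5, C2 = 4/5.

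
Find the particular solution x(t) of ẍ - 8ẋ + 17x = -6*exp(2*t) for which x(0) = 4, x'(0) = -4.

x = -6*exp(2*t)/5 - 112*exp(4*t)*sin(t)/5 + 26*cos(t)*exp(4*t)/5

Characteristic equation r² - 8r + 17 = 0 has discriminant (-8)² - 4·(17) = -4 < 0, so r = 4 ± i.
Hence x_h = C1*cos(t)*exp(4*t) + C2*exp(4*t)*sin(t).
Try x_p = A*exp(2*t). Substituting into the equation and dividing by exp(2*t) gives A = -6/5, so x_p = -6*exp(2*t)/5.
General solution: x = -6*exp(2*t)/5 + C1*cos(t)*exp(4*t) + C2*exp(4*t)*sin(t).
Apply the initial conditions: x(0) = -6/5 + C1 = 4 and x'(0) = -12/5 + C2 + 4*C1 = -4. Solving gives C1 = 26/5, C2 = -112/5.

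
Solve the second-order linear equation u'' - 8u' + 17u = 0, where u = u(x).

u = C1*cos(x)*exp(4*x) + C2*exp(4*x)*sin(x)

Characteristic equation r² - 8r + 17 = 0 has discriminant (-8)² - 4·(17) = -4 < 0, so r = 4 ± i.
Hence u_h = C1*cos(x)*exp(4*x) + C2*exp(4*x)*sin(x).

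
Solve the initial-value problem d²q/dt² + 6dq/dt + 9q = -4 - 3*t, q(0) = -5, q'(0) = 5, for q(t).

Characteristic equation r² + 6r + 9 = 0 has discriminant (6)² - 4·(9) = 0, so r = -3 is a repeated root.
Hence q_h = (C1 + C2*t)*exp(-3*t).
For the particular solution try q_p = A0 + A1*t. Substituting and matching coefficients of each power of t gives A0 = -2/9, A1 = -1/3, so q_p = -2/9 - t/3.
General solution: q = -2/9 - t/3 + C1*exp(-3*t) + C2*t*exp(-3*t).
Apply the initial conditions: q(0) = -2/9 + C1 = -5 and q'(0) = -1/3 + C2 - 3*C1 = 5. Solving gives C1 = -43/9, C2 = -9.

q = -2/9 - 43*exp(-3*t)/9 - t/3 - 9*t*exp(-3*t)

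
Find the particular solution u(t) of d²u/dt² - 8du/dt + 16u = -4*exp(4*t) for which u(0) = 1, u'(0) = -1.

Characteristic equation r² - 8r + 16 = 0 has discriminant (-8)² - 4·(16) = 0, so r = 4 is a repeated root.
Hence u_h = (C1 + C2*t)*exp(4*t).
Since exp(4*t) solves the homogeneous equation (r = 4 is a root of multiplicity 2), multiply the trial by t^2. Try u_p = A*t^2*exp(4*t). Substituting into the equation and dividing by exp(4*t) gives A = -2, so u_p = -2*t^2*exp(4*t).
General solution: u = C1*exp(4*t) - 2*t^2*exp(4*t) + C2*t*exp(4*t).
Apply the initial conditions: u(0) = C1 = 1 and u'(0) = C2 + 4*C1 = -1. Solving gives C1 = 1, C2 = -5.

u = -5*t*exp(4*t) - 2*t**2*exp(4*t) + exp(4*t)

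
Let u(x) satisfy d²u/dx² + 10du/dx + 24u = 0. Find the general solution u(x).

Characteristic equation r² + 10r + 24 = 0 factors as (r + 6)(r + 4) = 0, so r = -6, -4.
Hence u_h = C1*exp(-6*x) + C2*exp(-4*x).

u = C1*exp(-6*x) + C2*exp(-4*x)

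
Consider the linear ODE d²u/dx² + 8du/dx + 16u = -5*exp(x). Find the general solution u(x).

u = -exp(x)/5 + C1*exp(-4*x) + C2*x*exp(-4*x)

Characteristic equation r² + 8r + 16 = 0 has discriminant (8)² - 4·(16) = 0, so r = -4 is a repeated root.
Hence u_h = (C1 + C2*x)*exp(-4*x).
Try u_p = A*exp(x). Substituting into the equation and dividing by exp(x) gives A = -1/5, so u_p = -exp(x)/5.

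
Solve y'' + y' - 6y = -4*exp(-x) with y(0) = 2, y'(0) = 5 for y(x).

Characteristic equation r² + r - 6 = 0 factors as (r - 2)(r + 3) = 0, so r = 2, -3.
Hence y_h = C1*exp(2*x) + C2*exp(-3*x).
Try y_p = A*exp(-x). Substituting into the equation and dividing by exp(-x) gives A = 2/3, so y_p = 2*exp(-x)/3.
General solution: y = 2*exp(-x)/3 + C1*exp(2*x) + C2*exp(-3*x).
Apply the initial conditions: y(0) = 2/3 + C1 + C2 = 2 and y'(0) = -2/3 - 3*C2 + 2*C1 = 5. Solving gives C1 = 29/15, C2 = -3/5.

y = -3*exp(-3*x)/5 + 2*exp(-x)/3 + 29*exp(2*x)/15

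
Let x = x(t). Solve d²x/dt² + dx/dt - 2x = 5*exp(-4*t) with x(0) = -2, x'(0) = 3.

Characteristic equation r² + r - 2 = 0 factors as (r - 1)(r + 2) = 0, so r = 1, -2.
Hence x_h = C1*exp(t) + C2*exp(-2*t).
Try x_p = A*exp(-4*t). Substituting into the equation and dividing by exp(-4*t) gives A = 1/2, so x_p = exp(-4*t)/2.
General solution: x = exp(-4*t)/2 + C1*exp(t) + C2*exp(-2*t).
Apply the initial conditions: x(0) = 1/2 + C1 + C2 = -2 and x'(0) = -2 + C1 - 2*C2 = 3. Solving gives C1 = 0, C2 = -5/2.

x = exp(-4*t)/2 - 5*exp(-2*t)/2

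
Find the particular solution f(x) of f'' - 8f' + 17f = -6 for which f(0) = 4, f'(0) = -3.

Characteristic equation r² - 8r + 17 = 0 has discriminant (-8)² - 4·(17) = -4 < 0, so r = 4 ± i.
Hence f_h = C1*cos(x)*exp(4*x) + C2*exp(4*x)*sin(x).
For the particular solution try f_p = A0. Substituting and matching coefficients of each power of x gives A0 = -6/17, so f_p = -6/17.
General solution: f = -6/17 + C1*cos(x)*exp(4*x) + C2*exp(4*x)*sin(x).
Apply the initial conditions: f(0) = -6/17 + C1 = 4 and f'(0) = C2 + 4*C1 = -3. Solving gives C1 = 74/17, C2 = -347/17.

f = -6/17 - 347*exp(4*x)*sin(x)/17 + 74*cos(x)*exp(4*x)/17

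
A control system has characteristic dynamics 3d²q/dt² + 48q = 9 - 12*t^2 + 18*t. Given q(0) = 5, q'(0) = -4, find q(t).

q = 7/32 - 35*sin(4*t)/32 - t**2/4 + 3*t/8 + 153*cos(4*t)/32

Divide through by 3: q'' + 16q = 3 - 4*t^2 + 6*t.
Characteristic equation r² + 16 = 0 has discriminant (0)² - 4·(16) = -64 < 0, so r = ± 4i.
Hence q_h = C1*cos(4*t) + C2*sin(4*t).
For the particular solution try q_p = A0 + A1*t + A2*t^2. Substituting and matching coefficients of each power of t gives A0 = 7/32, A1 = 3/8, A2 = -1/4, so q_p = 7/32 - t^2/4 + 3*t/8.
General solution: q = 7/32 - t^2/4 + 3*t/8 + C1*cos(4*t) + C2*sin(4*t).
Apply the initial conditions: q(0) = 7/32 + C1 = 5 and q'(0) = 3/8 + 4*C2 = -4. Solving gives C1 = 153/32, C2 = -35/32.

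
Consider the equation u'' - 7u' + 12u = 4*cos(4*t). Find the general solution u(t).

Characteristic equation r² - 7r + 12 = 0 factors as (r - 3)(r - 4) = 0, so r = 3, 4.
Hence u_h = C1*exp(3*t) + C2*exp(4*t).
Try u_p = A*cos(4*t) + B*sin(4*t). Substituting and equating the coefficients of cos(4t) and sin(4t) gives A = -1/50, B = -7/50, so u_p = -7*sin(4*t)/50 - cos(4*t)/50.

u = -7*sin(4*t)/50 - cos(4*t)/50 + C1*exp(3*t) + C2*exp(4*t)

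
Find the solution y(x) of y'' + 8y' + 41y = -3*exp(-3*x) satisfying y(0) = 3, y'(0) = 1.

y = -3*exp(-3*x)/26 + 81*cos(5*x)*exp(-4*x)/26 + 341*exp(-4*x)*sin(5*x)/130

Characteristic equation r² + 8r + 41 = 0 has discriminant (8)² - 4·(41) = -100 < 0, so r = -4 ± 5i.
Hence y_h = C1*cos(5*x)*exp(-4*x) + C2*exp(-4*x)*sin(5*x).
Try y_p = A*exp(-3*x). Substituting into the equation and dividing by exp(-3*x) gives A = -3/26, so y_p = -3*exp(-3*x)/26.
General solution: y = -3*exp(-3*x)/26 + C1*cos(5*x)*exp(-4*x) + C2*exp(-4*x)*sin(5*x).
Apply the initial conditions: y(0) = -3/26 + C1 = 3 and y'(0) = 9/26 - 4*C1 + 5*C2 = 1. Solving gives C1 = 81/26, C2 = 341/130.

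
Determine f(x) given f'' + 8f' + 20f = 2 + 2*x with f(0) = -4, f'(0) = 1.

f = 3/50 + x/10 - 767*exp(-4*x)*sin(2*x)/100 - 203*cos(2*x)*exp(-4*x)/50

Characteristic equation r² + 8r + 20 = 0 has discriminant (8)² - 4·(20) = -16 < 0, so r = -4 ± 2i.
Hence f_h = C1*cos(2*x)*exp(-4*x) + C2*exp(-4*x)*sin(2*x).
For the particular solution try f_p = A0 + A1*x. Substituting and matching coefficients of each power of x gives A0 = 3/50, A1 = 1/10, so f_p = 3/50 + x/10.
General solution: f = 3/50 + x/10 + C1*cos(2*x)*exp(-4*x) + C2*exp(-4*x)*sin(2*x).
Apply the initial conditions: f(0) = 3/50 + C1 = -4 and f'(0) = 1/10 - 4*C1 + 2*C2 = 1. Solving gives C1 = -203/50, C2 = -767/100.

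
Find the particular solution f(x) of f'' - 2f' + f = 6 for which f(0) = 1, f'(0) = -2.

f = 6 - 5*exp(x) + 3*x*exp(x)

Characteristic equation r² - 2r + 1 = 0 has discriminant (-2)² - 4·(1) = 0, so r = 1 is a repeated root.
Hence f_h = (C1 + C2*x)*exp(x).
For the particular solution try f_p = A0. Substituting and matching coefficients of each power of x gives A0 = 6, so f_p = 6.
General solution: f = 6 + C1*exp(x) + C2*x*exp(x).
Apply the initial conditions: f(0) = 6 + C1 = 1 and f'(0) = C1 + C2 = -2. Solving gives C1 = -5, C2 = 3.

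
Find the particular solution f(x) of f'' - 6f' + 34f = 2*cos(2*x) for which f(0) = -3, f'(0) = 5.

Characteristic equation r² - 6r + 34 = 0 has discriminant (-6)² - 4·(34) = -100 < 0, so r = 3 ± 5i.
Hence f_h = C1*cos(5*x)*exp(3*x) + C2*exp(3*x)*sin(5*x).
Try f_p = A*cos(2*x) + B*sin(2*x). Substituting and equating the coefficients of cos(2x) and sin(2x) gives A = 5/87, B = -2/87, so f_p = -2*sin(2*x)/87 + 5*cos(2*x)/87.
General solution: f = -2*sin(2*x)/87 + 5*cos(2*x)/87 + C1*cos(5*x)*exp(3*x) + C2*exp(3*x)*sin(5*x).
Apply the initial conditions: f(0) = 5/87 + C1 = -3 and f'(0) = -4/87 + 3*C1 + 5*C2 = 5. Solving gives C1 = -266/87, C2 = 1237/435.

f = -2*sin(2*x)/87 + 5*cos(2*x)/87 - 266*cos(5*x)*exp(3*x)/87 + 1237*exp(3*x)*sin(5*x)/435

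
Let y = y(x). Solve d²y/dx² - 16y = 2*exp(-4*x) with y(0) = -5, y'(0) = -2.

y = -87*exp(4*x)/32 - 73*exp(-4*x)/32 - x*exp(-4*x)/4

Characteristic equation r² - 16 = 0 factors as (r + 4)(r - 4) = 0, so r = -4, 4.
Hence y_h = C1*exp(-4*x) + C2*exp(4*x).
Since exp(-4*x) solves the homogeneous equation (r = -4 is a root of multiplicity 1), multiply the trial by x. Try y_p = A*x*exp(-4*x). Substituting into the equation and dividing by exp(-4*x) gives A = -1/4, so y_p = -x*exp(-4*x)/4.
General solution: y = C1*exp(-4*x) + C2*exp(4*x) - x*exp(-4*x)/4.
Apply the initial conditions: y(0) = C1 + C2 = -5 and y'(0) = -1/4 - 4*C1 + 4*C2 = -2. Solving gives C1 = -73/32, C2 = -87/32.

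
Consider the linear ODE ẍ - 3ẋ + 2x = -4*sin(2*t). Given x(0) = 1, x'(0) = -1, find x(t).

Characteristic equation r² - 3r + 2 = 0 factors as (r - 2)(r - 1) = 0, so r = 2, 1.
Hence x_h = C1*exp(2*t) + C2*exp(t).
Try x_p = A*cos(2*t) + B*sin(2*t). Substituting and equating the coefficients of cos(2t) and sin(2t) gives A = -3/5, B = 1/5, so x_p = -3*cos(2*t)/5 + sin(2*t)/5.
General solution: x = -3*cos(2*t)/5 + sin(2*t)/5 + C1*exp(2*t) + C2*exp(t).
Apply the initial conditions: x(0) = -3/5 + C1 + C2 = 1 and x'(0) = 2/5 + C2 + 2*C1 = -1. Solving gives C1 = -3, C2 = 23/5.

x = -3*exp(2*t) - 3*cos(2*t)/5 + sin(2*t)/5 + 23*exp(t)/5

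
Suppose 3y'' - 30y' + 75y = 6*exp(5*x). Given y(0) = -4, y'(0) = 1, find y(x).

y = -4*exp(5*x) + x**2*exp(5*x) + 21*x*exp(5*x)

Divide through by 3: y'' - 10y' + 25y = 2*exp(5*x).
Characteristic equation r² - 10r + 25 = 0 has discriminant (-10)² - 4·(25) = 0, so r = 5 is a repeated root.
Hence y_h = (C1 + C2*x)*exp(5*x).
Since exp(5*x) solves the homogeneous equation (r = 5 is a root of multiplicity 2), multiply the trial by x^2. Try y_p = A*x^2*exp(5*x). Substituting into the equation and dividing by exp(5*x) gives A = 1, so y_p = x^2*exp(5*x).
General solution: y = C1*exp(5*x) + x^2*exp(5*x) + C2*x*exp(5*x).
Apply the initial conditions: y(0) = C1 = -4 and y'(0) = C2 + 5*C1 = 1. Solving gives C1 = -4, C2 = 21.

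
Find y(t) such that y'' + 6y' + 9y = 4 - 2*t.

y = 16/27 - 2*t/9 + C1*exp(-3*t) + C2*t*exp(-3*t)

Characteristic equation r² + 6r + 9 = 0 has discriminant (6)² - 4·(9) = 0, so r = -3 is a repeated root.
Hence y_h = (C1 + C2*t)*exp(-3*t).
For the particular solution try y_p = A0 + A1*t. Substituting and matching coefficients of each power of t gives A0 = 16/27, A1 = -2/9, so y_p = 16/27 - 2*t/9.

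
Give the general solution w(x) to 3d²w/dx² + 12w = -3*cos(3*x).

w = cos(3*x)/5 + C1*cos(2*x) + C2*sin(2*x)

Divide through by 3: w'' + 4w = -cos(3*x).
Characteristic equation r² + 4 = 0 has discriminant (0)² - 4·(4) = -16 < 0, so r = ± 2i.
Hence w_h = C1*cos(2*x) + C2*sin(2*x).
Try w_p = A*cos(3*x) + B*sin(3*x). Substituting and equating the coefficients of cos(3x) and sin(3x) gives A = 1/5, B = 0, so w_p = cos(3*x)/5.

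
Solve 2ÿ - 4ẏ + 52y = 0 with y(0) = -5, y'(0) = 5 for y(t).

Divide through by 2: y'' - 2y' + 26y = 0.
Characteristic equation r² - 2r + 26 = 0 has discriminant (-2)² - 4·(26) = -100 < 0, so r = 1 ± 5i.
Hence y_h = C1*cos(5*t)*exp(t) + C2*exp(t)*sin(5*t).
Apply the initial conditions: y(0) = C1 = -5 and y'(0) = C1 + 5*C2 = 5. Solving gives C1 = -5, C2 = 2.

y = -5*cos(5*t)*exp(t) + 2*exp(t)*sin(5*t)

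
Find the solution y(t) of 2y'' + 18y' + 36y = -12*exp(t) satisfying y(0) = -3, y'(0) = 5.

y = -23*exp(-3*t)/6 - 3*exp(t)/14 + 22*exp(-6*t)/21

Divide through by 2: y'' + 9y' + 18y = -6*exp(t).
Characteristic equation r² + 9r + 18 = 0 factors as (r + 3)(r + 6) = 0, so r = -3, -6.
Hence y_h = C1*exp(-3*t) + C2*exp(-6*t).
Try y_p = A*exp(t). Substituting into the equation and dividing by exp(t) gives A = -3/14, so y_p = -3*exp(t)/14.
General solution: y = -3*exp(t)/14 + C1*exp(-3*t) + C2*exp(-6*t).
Apply the initial conditions: y(0) = -3/14 + C1 + C2 = -3 and y'(0) = -3/14 - 6*C2 - 3*C1 = 5. Solving gives C1 = -23/6, C2 = 22/21.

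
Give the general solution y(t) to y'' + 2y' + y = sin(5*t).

Characteristic equation r² + 2r + 1 = 0 has discriminant (2)² - 4·(1) = 0, so r = -1 is a repeated root.
Hence y_h = (C1 + C2*t)*exp(-t).
Try y_p = A*cos(5*t) + B*sin(5*t). Substituting and equating the coefficients of cos(5t) and sin(5t) gives A = -5/338, B = -6/169, so y_p = -6*sin(5*t)/169 - 5*cos(5*t)/338.

y = -6*sin(5*t)/169 - 5*cos(5*t)/338 + C1*exp(-t) + C2*t*exp(-t)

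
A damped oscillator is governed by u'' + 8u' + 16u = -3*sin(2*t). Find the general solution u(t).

u = -9*sin(2*t)/100 + 3*cos(2*t)/25 + C1*exp(-4*t) + C2*t*exp(-4*t)

Characteristic equation r² + 8r + 16 = 0 has discriminant (8)² - 4·(16) = 0, so r = -4 is a repeated root.
Hence u_h = (C1 + C2*t)*exp(-4*t).
Try u_p = A*cos(2*t) + B*sin(2*t). Substituting and equating the coefficients of cos(2t) and sin(2t) gives A = 3/25, B = -9/100, so u_p = -9*sin(2*t)/100 + 3*cos(2*t)/25.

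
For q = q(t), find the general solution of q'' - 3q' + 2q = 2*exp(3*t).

Characteristic equation r² - 3r + 2 = 0 factors as (r - 1)(r - 2) = 0, so r = 1, 2.
Hence q_h = C1*exp(t) + C2*exp(2*t).
Try q_p = A*exp(3*t). Substituting into the equation and dividing by exp(3*t) gives A = 1, so q_p = exp(3*t).

q = C1*exp(t) + C2*exp(2*t) + exp(3*t)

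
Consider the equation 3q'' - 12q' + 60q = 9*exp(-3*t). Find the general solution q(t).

Divide through by 3: q'' - 4q' + 20q = 3*exp(-3*t).
Characteristic equation r² - 4r + 20 = 0 has discriminant (-4)² - 4·(20) = -64 < 0, so r = 2 ± 4i.
Hence q_h = C1*cos(4*t)*exp(2*t) + C2*exp(2*t)*sin(4*t).
Try q_p = A*exp(-3*t). Substituting into the equation and dividing by exp(-3*t) gives A = 3/41, so q_p = 3*exp(-3*t)/41.

q = 3*exp(-3*t)/41 + C1*cos(4*t)*exp(2*t) + C2*exp(2*t)*sin(4*t)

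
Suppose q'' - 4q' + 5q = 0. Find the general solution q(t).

q = C1*cos(t)*exp(2*t) + C2*exp(2*t)*sin(t)

Characteristic equation r² - 4r + 5 = 0 has discriminant (-4)² - 4·(5) = -4 < 0, so r = 2 ± i.
Hence q_h = C1*cos(t)*exp(2*t) + C2*exp(2*t)*sin(t).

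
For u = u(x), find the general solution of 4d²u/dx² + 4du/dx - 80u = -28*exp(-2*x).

u = 7*exp(-2*x)/18 + C1*exp(-5*x) + C2*exp(4*x)

Divide through by 4: u'' + u' - 20u = -7*exp(-2*x).
Characteristic equation r² + r - 20 = 0 factors as (r + 5)(r - 4) = 0, so r = -5, 4.
Hence u_h = C1*exp(-5*x) + C2*exp(4*x).
Try u_p = A*exp(-2*x). Substituting into the equation and dividing by exp(-2*x) gives A = 7/18, so u_p = 7*exp(-2*x)/18.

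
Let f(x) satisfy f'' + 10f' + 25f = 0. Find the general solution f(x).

Characteristic equation r² + 10r + 25 = 0 has discriminant (10)² - 4·(25) = 0, so r = -5 is a repeated root.
Hence f_h = (C1 + C2*x)*exp(-5*x).

f = C1*exp(-5*x) + C2*x*exp(-5*x)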